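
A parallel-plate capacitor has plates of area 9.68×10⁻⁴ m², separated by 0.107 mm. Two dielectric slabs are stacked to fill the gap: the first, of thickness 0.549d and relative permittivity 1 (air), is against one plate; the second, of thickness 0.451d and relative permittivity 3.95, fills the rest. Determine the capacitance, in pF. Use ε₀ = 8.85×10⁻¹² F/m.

Stacked slabs ⇒ two capacitors in series, each with the full plate area.
C₁ = κ₁ε₀A/d₁ = 1.00 × 8.85×10⁻¹² × 9.68×10⁻⁴ / 5.87×10⁻⁵ = 1.46×10⁻¹⁰ F.
C₂ = κ₂ε₀A/d₂ = 3.95 × 8.85×10⁻¹² × 9.68×10⁻⁴ / 4.83×10⁻⁵ = 7.01×10⁻¹⁰ F.
C = (1/C₁ + 1/C₂)⁻¹ = 1.21×10⁻¹⁰ F.

121 pF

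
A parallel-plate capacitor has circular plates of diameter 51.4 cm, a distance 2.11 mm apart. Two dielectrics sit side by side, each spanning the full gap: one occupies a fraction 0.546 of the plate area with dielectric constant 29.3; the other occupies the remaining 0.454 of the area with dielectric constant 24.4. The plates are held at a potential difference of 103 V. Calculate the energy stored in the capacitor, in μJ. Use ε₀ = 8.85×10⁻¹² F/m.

U ≈ 125 μJ

A = π(51.4/2 cm)² = 0.207 m².
Side-by-side slabs ⇒ two capacitors in parallel, each spanning the full gap.
C₁ = κ₁ε₀A₁/d = 29.3 × 8.85×10⁻¹² × 0.113 / 2.11×10⁻³ = 1.39×10⁻⁸ F.
C₂ = κ₂ε₀A₂/d = 24.4 × 8.85×10⁻¹² × 9.42×10⁻² / 2.11×10⁻³ = 9.64×10⁻⁹ F.
C = C₁ + C₂ = 2.36×10⁻⁸ F.
U = ½CV² = ½ × 2.36×10⁻⁸ × (103)² = 1.25×10⁻⁴ J.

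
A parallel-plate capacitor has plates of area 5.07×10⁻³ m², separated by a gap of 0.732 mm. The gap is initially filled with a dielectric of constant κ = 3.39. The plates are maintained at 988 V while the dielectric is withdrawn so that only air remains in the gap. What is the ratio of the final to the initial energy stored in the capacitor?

Battery connected ⇒ V is held fixed.
C₂ = 0.295 C₁ and U = ½CV², so U₂/U₁ = C₂/C₁ = 0.295.

0.295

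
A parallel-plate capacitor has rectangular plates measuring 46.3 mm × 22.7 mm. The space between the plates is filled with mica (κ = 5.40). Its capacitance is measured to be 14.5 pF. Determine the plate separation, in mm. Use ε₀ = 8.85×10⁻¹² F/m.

3.46 mm

A = 46.3 × 22.7 mm² = 1.05×10⁻³ m².
d = κε₀A/C = 5.40 × 8.85×10⁻¹² × 1.05×10⁻³ / 1.45×10⁻¹¹ = 3.46×10⁻³ m.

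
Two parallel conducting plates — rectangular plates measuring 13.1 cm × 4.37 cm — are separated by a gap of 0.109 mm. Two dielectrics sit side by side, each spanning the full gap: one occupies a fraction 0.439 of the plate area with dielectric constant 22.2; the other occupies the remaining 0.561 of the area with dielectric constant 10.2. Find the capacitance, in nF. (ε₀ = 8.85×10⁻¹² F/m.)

A = 13.1 × 4.37 cm² = 5.72×10⁻³ m².
Side-by-side slabs ⇒ two capacitors in parallel, each spanning the full gap.
C₁ = κ₁ε₀A₁/d = 22.2 × 8.85×10⁻¹² × 2.51×10⁻³ / 1.09×10⁻⁴ = 4.53×10⁻⁹ F.
C₂ = κ₂ε₀A₂/d = 10.2 × 8.85×10⁻¹² × 3.21×10⁻³ / 1.09×10⁻⁴ = 2.66×10⁻⁹ F.
C = C₁ + C₂ = 7.19×10⁻⁹ F.

7.19 nF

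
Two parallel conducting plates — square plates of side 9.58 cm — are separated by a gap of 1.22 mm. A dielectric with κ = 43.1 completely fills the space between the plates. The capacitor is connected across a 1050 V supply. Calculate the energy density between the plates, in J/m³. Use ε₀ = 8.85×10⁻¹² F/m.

E = V/d = 1050 / 1.22×10⁻³ = 8.61×10⁵ V/m.
u = ½κε₀E² = ½ × 43.1 × 8.85×10⁻¹² × (8.61×10⁵)² = 1.41×10² J/m³.

141 J/m³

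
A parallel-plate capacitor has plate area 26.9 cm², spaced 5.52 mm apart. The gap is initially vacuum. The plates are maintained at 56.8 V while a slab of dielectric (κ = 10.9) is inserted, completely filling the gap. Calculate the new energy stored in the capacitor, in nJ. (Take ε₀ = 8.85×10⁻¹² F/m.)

U ≈ 75.8 nJ

A = 26.9 cm² = 2.69×10⁻³ m².
Initially C₁ = ε₀A/d = 8.85×10⁻¹² × 2.69×10⁻³ / 5.52×10⁻³ = 4.31×10⁻¹² F.
U₁ = 6.96×10⁻⁹ J.
Battery connected ⇒ V is held fixed. C₂ = 10.9 C₁ and U = ½CV², so U₂/U₁ = C₂/C₁ = 10.9.
U₂ = 10.9 × 6.96×10⁻⁹ = 7.58×10⁻⁸ J.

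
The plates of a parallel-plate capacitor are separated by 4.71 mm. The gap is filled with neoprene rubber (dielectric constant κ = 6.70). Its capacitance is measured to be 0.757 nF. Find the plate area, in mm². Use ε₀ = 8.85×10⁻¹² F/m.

A = Cd/(κε₀) = 7.57×10⁻¹⁰ × 4.71×10⁻³ / (6.70 × 8.85×10⁻¹²) = 6.01×10⁻² m².

A ≈ 6.01×10⁴ mm²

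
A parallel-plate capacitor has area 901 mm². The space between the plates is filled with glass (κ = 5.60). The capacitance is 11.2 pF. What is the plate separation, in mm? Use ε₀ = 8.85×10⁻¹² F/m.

A = 901 mm² = 9.01×10⁻⁴ m².
d = κε₀A/C = 5.60 × 8.85×10⁻¹² × 9.01×10⁻⁴ / 1.12×10⁻¹¹ = 3.99×10⁻³ m.

3.99 mm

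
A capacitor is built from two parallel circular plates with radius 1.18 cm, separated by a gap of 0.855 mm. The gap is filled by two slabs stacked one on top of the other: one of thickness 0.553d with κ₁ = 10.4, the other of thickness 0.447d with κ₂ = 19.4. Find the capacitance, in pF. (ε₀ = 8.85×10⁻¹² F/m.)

59.4 pF

A = π(1.18 cm)² = 4.37×10⁻⁴ m².
Stacked slabs ⇒ two capacitors in series, each with the full plate area.
C₁ = κ₁ε₀A/d₁ = 10.4 × 8.85×10⁻¹² × 4.37×10⁻⁴ / 4.73×10⁻⁴ = 8.52×10⁻¹¹ F.
C₂ = κ₂ε₀A/d₂ = 19.4 × 8.85×10⁻¹² × 4.37×10⁻⁴ / 3.82×10⁻⁴ = 1.97×10⁻¹⁰ F.
C = (1/C₁ + 1/C₂)⁻¹ = 5.94×10⁻¹¹ F.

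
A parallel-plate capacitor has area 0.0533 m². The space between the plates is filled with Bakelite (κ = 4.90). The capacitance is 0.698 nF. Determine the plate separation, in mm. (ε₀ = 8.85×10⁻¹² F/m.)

d = κε₀A/C = 4.90 × 8.85×10⁻¹² × 5.33×10⁻² / 6.98×10⁻¹⁰ = 3.31×10⁻³ m.

3.31 mm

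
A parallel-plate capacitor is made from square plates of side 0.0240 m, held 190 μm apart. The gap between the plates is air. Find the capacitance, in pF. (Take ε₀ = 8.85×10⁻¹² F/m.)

26.8 pF

A = (0.0240 m)² = 5.76×10⁻⁴ m².
C = ε₀A/d = 8.85×10⁻¹² × 5.76×10⁻⁴ / 1.90×10⁻⁴ = 2.68×10⁻¹¹ F.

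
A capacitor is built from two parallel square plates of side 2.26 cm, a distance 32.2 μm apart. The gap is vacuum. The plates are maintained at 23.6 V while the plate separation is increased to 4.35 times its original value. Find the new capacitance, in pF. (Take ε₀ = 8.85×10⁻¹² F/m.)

A = (2.26 cm)² = 5.11×10⁻⁴ m².
Initially C₁ = ε₀A/d = 8.85×10⁻¹² × 5.11×10⁻⁴ / 3.22×10⁻⁵ = 1.40×10⁻¹⁰ F.
C = ε₀A/d scales as 1/d, so C₂/C₁ = d₁/d₂ = 1/4.35 = 0.230.
C₂ = 0.230 × 1.40×10⁻¹⁰ = 3.23×10⁻¹¹ F.

C ≈ 32.3 pF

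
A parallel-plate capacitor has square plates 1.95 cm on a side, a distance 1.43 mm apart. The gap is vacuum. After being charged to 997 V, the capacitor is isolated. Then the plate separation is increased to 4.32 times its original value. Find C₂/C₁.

0.231

C = ε₀A/d scales as 1/d, so C₂/C₁ = d₁/d₂ = 1/4.32 = 0.231.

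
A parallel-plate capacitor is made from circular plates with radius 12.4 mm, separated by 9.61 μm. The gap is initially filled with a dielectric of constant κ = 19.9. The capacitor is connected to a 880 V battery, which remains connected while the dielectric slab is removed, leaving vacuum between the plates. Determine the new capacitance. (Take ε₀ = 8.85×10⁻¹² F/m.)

445 pF

A = π(12.4 mm)² = 4.83×10⁻⁴ m².
Initially C₁ = κε₀A/d = 19.9 × 8.85×10⁻¹² × 4.83×10⁻⁴ / 9.61×10⁻⁶ = 8.85×10⁻⁹ F.
C = κε₀A/d scales with κ, so C₂/C₁ = 1/κ = 1/19.9 = 0.0503.
C₂ = 0.0503 × 8.85×10⁻⁹ = 4.45×10⁻¹⁰ F.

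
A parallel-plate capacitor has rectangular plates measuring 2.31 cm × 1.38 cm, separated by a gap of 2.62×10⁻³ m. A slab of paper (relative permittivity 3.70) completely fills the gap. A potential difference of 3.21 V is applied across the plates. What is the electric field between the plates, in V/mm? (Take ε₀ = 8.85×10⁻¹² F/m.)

E ≈ 1.23 V/mm

E = V/d = 3.21 / 2.62×10⁻³ = 1.23×10³ V/m.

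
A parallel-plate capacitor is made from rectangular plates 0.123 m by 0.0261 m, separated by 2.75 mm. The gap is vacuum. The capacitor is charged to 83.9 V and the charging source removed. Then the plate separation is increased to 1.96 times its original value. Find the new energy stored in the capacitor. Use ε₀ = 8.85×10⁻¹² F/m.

A = 0.123 × 0.0261 m² = 3.21×10⁻³ m².
Initially C₁ = ε₀A/d = 8.85×10⁻¹² × 3.21×10⁻³ / 2.75×10⁻³ = 1.03×10⁻¹¹ F.
U₁ = 3.64×10⁻⁸ J.
Isolated ⇒ Q is held fixed. C₂ = 0.510 C₁ and U = Q²/(2C), so U₂/U₁ = C₁/C₂ = 1.96.
U₂ = 1.96 × 3.64×10⁻⁸ = 7.13×10⁻⁸ J.

U ≈ 71.3 nJ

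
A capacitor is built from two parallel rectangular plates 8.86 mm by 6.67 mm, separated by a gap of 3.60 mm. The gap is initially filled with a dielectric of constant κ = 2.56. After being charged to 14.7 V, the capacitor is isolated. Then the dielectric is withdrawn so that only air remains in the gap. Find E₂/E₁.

Isolated ⇒ Q is held fixed.
V₂ = Q/C₂ = V₁/0.391; E = V/d, so E₂/E₁ = (V₂/V₁)(d₁/d₂) = 2.56.

E₂/E₁ ≈ 2.56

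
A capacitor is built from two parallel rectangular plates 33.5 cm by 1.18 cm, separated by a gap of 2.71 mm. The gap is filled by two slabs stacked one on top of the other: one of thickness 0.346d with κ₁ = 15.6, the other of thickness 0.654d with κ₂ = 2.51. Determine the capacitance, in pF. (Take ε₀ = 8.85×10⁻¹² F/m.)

45.7 pF

A = 33.5 × 1.18 cm² = 3.95×10⁻³ m².
Stacked slabs ⇒ two capacitors in series, each with the full plate area.
C₁ = κ₁ε₀A/d₁ = 15.6 × 8.85×10⁻¹² × 3.95×10⁻³ / 9.38×10⁻⁴ = 5.82×10⁻¹⁰ F.
C₂ = κ₂ε₀A/d₂ = 2.51 × 8.85×10⁻¹² × 3.95×10⁻³ / 1.77×10⁻³ = 4.95×10⁻¹¹ F.
C = (1/C₁ + 1/C₂)⁻¹ = 4.57×10⁻¹¹ F.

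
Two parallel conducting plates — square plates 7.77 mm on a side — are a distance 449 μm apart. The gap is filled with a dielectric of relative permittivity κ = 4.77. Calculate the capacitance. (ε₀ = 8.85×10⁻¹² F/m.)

A = (7.77 mm)² = 6.04×10⁻⁵ m².
C = κε₀A/d = 4.77 × 8.85×10⁻¹² × 6.04×10⁻⁵ / 4.49×10⁻⁴ = 5.68×10⁻¹² F.

C ≈ 5.68 pF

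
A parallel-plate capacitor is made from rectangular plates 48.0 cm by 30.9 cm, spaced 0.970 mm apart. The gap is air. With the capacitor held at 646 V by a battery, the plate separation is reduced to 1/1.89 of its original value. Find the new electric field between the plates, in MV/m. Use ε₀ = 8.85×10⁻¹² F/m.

A = 48.0 × 30.9 cm² = 0.148 m².
Initially C₁ = ε₀A/d = 8.85×10⁻¹² × 0.148 / 9.70×10⁻⁴ = 1.35×10⁻⁹ F.
E₁ = 6.66×10⁵ V/m.
Battery connected ⇒ V is held fixed. E = V/d, so E₂/E₁ = d₁/d₂ = 1.89.
E₂ = 1.89 × 6.66×10⁵ = 1.26×10⁶ V/m.

E ≈ 1.26 MV/m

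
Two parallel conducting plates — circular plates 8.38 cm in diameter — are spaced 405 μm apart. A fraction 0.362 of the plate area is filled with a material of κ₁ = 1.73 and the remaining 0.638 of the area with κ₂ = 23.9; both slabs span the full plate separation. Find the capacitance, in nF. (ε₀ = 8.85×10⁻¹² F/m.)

A = π(8.38/2 cm)² = 5.52×10⁻³ m².
Side-by-side slabs ⇒ two capacitors in parallel, each spanning the full gap.
C₁ = κ₁ε₀A₁/d = 1.73 × 8.85×10⁻¹² × 2.00×10⁻³ / 4.05×10⁻⁴ = 7.55×10⁻¹¹ F.
C₂ = κ₂ε₀A₂/d = 23.9 × 8.85×10⁻¹² × 3.52×10⁻³ / 4.05×10⁻⁴ = 1.84×10⁻⁹ F.
C = C₁ + C₂ = 1.91×10⁻⁹ F.

C ≈ 1.91 nF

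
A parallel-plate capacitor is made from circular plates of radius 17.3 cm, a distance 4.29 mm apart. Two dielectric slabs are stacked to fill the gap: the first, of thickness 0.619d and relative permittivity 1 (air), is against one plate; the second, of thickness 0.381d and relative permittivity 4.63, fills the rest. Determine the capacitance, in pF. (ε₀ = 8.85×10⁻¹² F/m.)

277 pF

A = π(17.3 cm)² = 9.40×10⁻² m².
Stacked slabs ⇒ two capacitors in series, each with the full plate area.
C₁ = κ₁ε₀A/d₁ = 1.00 × 8.85×10⁻¹² × 9.40×10⁻² / 2.66×10⁻³ = 3.13×10⁻¹⁰ F.
C₂ = κ₂ε₀A/d₂ = 4.63 × 8.85×10⁻¹² × 9.40×10⁻² / 1.63×10⁻³ = 2.36×10⁻⁹ F.
C = (1/C₁ + 1/C₂)⁻¹ = 2.77×10⁻¹⁰ F.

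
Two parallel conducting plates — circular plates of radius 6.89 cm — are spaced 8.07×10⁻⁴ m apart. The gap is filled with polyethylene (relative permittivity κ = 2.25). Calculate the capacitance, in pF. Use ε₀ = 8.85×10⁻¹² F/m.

C ≈ 368 pF

A = π(6.89 cm)² = 1.49×10⁻² m².
C = κε₀A/d = 2.25 × 8.85×10⁻¹² × 1.49×10⁻² / 8.07×10⁻⁴ = 3.68×10⁻¹⁰ F.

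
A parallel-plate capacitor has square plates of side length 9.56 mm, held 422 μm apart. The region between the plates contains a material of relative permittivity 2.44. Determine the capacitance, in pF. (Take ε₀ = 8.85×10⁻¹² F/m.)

C ≈ 4.68 pF

A = (9.56 mm)² = 9.14×10⁻⁵ m².
C = κε₀A/d = 2.44 × 8.85×10⁻¹² × 9.14×10⁻⁵ / 4.22×10⁻⁴ = 4.68×10⁻¹² F.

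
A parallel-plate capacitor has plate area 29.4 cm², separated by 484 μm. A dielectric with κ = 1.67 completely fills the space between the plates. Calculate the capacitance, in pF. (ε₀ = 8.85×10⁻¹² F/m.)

C ≈ 89.8 pF

A = 29.4 cm² = 2.94×10⁻³ m².
C = κε₀A/d = 1.67 × 8.85×10⁻¹² × 2.94×10⁻³ / 4.84×10⁻⁴ = 8.98×10⁻¹¹ F.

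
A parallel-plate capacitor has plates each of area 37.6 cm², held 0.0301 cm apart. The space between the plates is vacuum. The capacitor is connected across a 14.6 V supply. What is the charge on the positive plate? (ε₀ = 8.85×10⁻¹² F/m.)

1.61 nC

A = 37.6 cm² = 3.76×10⁻³ m².
C = ε₀A/d = 8.85×10⁻¹² × 3.76×10⁻³ / 3.01×10⁻⁴ = 1.11×10⁻¹⁰ F.
Q = CV = 1.11×10⁻¹⁰ × 14.6 = 1.61×10⁻⁹ C.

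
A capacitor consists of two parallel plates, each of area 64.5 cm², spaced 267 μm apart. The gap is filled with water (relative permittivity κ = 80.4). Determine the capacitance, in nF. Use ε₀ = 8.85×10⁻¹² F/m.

17.2 nF

A = 64.5 cm² = 6.45×10⁻³ m².
C = κε₀A/d = 80.4 × 8.85×10⁻¹² × 6.45×10⁻³ / 2.67×10⁻⁴ = 1.72×10⁻⁸ F.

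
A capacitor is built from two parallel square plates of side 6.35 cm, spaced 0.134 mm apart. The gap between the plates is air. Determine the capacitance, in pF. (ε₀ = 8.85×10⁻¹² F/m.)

C ≈ 266 pF

A = (6.35 cm)² = 4.03×10⁻³ m².
C = ε₀A/d = 8.85×10⁻¹² × 4.03×10⁻³ / 1.34×10⁻⁴ = 2.66×10⁻¹⁰ F.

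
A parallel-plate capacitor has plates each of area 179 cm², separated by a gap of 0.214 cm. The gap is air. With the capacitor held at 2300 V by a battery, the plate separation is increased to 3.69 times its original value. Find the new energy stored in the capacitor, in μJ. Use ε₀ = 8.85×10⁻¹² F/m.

U ≈ 53.1 μJ

A = 179 cm² = 1.79×10⁻² m².
Initially C₁ = ε₀A/d = 8.85×10⁻¹² × 1.79×10⁻² / 2.14×10⁻³ = 7.40×10⁻¹¹ F.
U₁ = 1.96×10⁻⁴ J.
Battery connected ⇒ V is held fixed. C₂ = 0.271 C₁ and U = ½CV², so U₂/U₁ = C₂/C₁ = 0.271.
U₂ = 0.271 × 1.96×10⁻⁴ = 5.31×10⁻⁵ J.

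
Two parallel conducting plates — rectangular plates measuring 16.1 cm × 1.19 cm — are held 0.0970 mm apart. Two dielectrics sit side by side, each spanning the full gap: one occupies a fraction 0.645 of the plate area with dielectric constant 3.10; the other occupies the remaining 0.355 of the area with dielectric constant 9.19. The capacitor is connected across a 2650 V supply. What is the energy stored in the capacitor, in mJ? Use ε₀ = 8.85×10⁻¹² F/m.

U ≈ 3.23 mJ

A = 16.1 × 1.19 cm² = 1.92×10⁻³ m².
Side-by-side slabs ⇒ two capacitors in parallel, each spanning the full gap.
C₁ = κ₁ε₀A₁/d = 3.10 × 8.85×10⁻¹² × 1.24×10⁻³ / 9.70×10⁻⁵ = 3.50×10⁻¹⁰ F.
C₂ = κ₂ε₀A₂/d = 9.19 × 8.85×10⁻¹² × 6.80×10⁻⁴ / 9.70×10⁻⁵ = 5.70×10⁻¹⁰ F.
C = C₁ + C₂ = 9.20×10⁻¹⁰ F.
U = ½CV² = ½ × 9.20×10⁻¹⁰ × (2650)² = 3.23×10⁻³ J.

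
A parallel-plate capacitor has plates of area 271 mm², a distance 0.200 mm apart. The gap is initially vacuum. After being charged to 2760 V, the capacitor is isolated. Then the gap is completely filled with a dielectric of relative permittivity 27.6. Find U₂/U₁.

0.0362

Isolated ⇒ Q is held fixed.
C₂ = 27.6 C₁ and U = Q²/(2C), so U₂/U₁ = C₁/C₂ = 0.0362.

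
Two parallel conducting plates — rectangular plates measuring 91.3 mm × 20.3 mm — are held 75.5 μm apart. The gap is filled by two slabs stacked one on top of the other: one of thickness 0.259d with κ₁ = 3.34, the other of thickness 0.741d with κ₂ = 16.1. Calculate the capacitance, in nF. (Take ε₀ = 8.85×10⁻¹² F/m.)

C ≈ 1.76 nF

A = 91.3 × 20.3 mm² = 1.85×10⁻³ m².
Stacked slabs ⇒ two capacitors in series, each with the full plate area.
C₁ = κ₁ε₀A/d₁ = 3.34 × 8.85×10⁻¹² × 1.85×10⁻³ / 1.96×10⁻⁵ = 2.80×10⁻⁹ F.
C₂ = κ₂ε₀A/d₂ = 16.1 × 8.85×10⁻¹² × 1.85×10⁻³ / 5.59×10⁻⁵ = 4.72×10⁻⁹ F.
C = (1/C₁ + 1/C₂)⁻¹ = 1.76×10⁻⁹ F.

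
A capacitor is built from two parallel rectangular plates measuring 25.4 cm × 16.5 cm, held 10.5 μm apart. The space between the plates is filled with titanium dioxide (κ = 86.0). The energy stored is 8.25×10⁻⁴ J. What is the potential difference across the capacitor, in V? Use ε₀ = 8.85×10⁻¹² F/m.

A = 25.4 × 16.5 cm² = 4.19×10⁻² m².
C = κε₀A/d = 86.0 × 8.85×10⁻¹² × 4.19×10⁻² / 1.05×10⁻⁵ = 3.04×10⁻⁶ F.
V = √(2U/C) = √(2 × 8.25×10⁻⁴ / 3.04×10⁻⁶) = 23.3 V.

23.3 V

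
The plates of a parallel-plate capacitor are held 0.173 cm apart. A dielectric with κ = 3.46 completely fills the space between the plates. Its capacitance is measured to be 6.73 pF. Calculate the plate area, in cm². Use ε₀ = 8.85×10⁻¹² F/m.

A = Cd/(κε₀) = 6.73×10⁻¹² × 1.73×10⁻³ / (3.46 × 8.85×10⁻¹²) = 3.80×10⁻⁴ m².

A ≈ 3.80 cm²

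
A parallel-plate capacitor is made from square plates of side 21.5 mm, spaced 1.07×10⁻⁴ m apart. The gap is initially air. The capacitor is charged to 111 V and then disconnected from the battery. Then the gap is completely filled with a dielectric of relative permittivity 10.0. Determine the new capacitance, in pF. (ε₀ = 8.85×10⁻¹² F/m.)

C ≈ 382 pF

A = (21.5 mm)² = 4.62×10⁻⁴ m².
Initially C₁ = ε₀A/d = 8.85×10⁻¹² × 4.62×10⁻⁴ / 1.07×10⁻⁴ = 3.82×10⁻¹¹ F.
C = κε₀A/d scales with κ, so C₂/C₁ = κ = 10.0.
C₂ = 10.0 × 3.82×10⁻¹¹ = 3.82×10⁻¹⁰ F.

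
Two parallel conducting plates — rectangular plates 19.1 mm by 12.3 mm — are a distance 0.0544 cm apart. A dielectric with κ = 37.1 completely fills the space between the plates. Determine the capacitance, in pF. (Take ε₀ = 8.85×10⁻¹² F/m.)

C ≈ 142 pF

A = 19.1 × 12.3 mm² = 2.35×10⁻⁴ m².
C = κε₀A/d = 37.1 × 8.85×10⁻¹² × 2.35×10⁻⁴ / 5.44×10⁻⁴ = 1.42×10⁻¹⁰ F.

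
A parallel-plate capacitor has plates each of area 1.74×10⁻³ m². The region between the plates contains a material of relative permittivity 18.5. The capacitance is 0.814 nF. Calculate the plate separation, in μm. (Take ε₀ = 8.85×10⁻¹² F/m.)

350 μm

d = κε₀A/C = 18.5 × 8.85×10⁻¹² × 1.74×10⁻³ / 8.14×10⁻¹⁰ = 3.50×10⁻⁴ m.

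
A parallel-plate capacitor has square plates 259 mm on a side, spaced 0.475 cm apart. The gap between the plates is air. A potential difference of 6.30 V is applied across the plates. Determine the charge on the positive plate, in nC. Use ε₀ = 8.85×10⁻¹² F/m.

0.787 nC

A = (259 mm)² = 6.71×10⁻² m².
C = ε₀A/d = 8.85×10⁻¹² × 6.71×10⁻² / 4.75×10⁻³ = 1.25×10⁻¹⁰ F.
Q = CV = 1.25×10⁻¹⁰ × 6.30 = 7.87×10⁻¹⁰ C.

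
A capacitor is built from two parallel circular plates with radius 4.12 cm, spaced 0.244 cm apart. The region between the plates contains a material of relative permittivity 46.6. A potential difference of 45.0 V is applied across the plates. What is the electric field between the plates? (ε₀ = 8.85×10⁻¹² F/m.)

18.4 V/mm

E = V/d = 45.0 / 2.44×10⁻³ = 1.84×10⁴ V/m.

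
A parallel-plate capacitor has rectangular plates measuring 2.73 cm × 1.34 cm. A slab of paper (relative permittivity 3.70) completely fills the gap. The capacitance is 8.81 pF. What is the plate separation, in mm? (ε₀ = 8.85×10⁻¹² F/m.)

1.36 mm

A = 2.73 × 1.34 cm² = 3.66×10⁻⁴ m².
d = κε₀A/C = 3.70 × 8.85×10⁻¹² × 3.66×10⁻⁴ / 8.81×10⁻¹² = 1.36×10⁻³ m.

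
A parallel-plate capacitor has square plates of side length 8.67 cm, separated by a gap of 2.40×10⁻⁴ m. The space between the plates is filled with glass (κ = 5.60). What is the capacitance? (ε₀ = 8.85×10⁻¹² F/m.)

A = (8.67 cm)² = 7.52×10⁻³ m².
C = κε₀A/d = 5.60 × 8.85×10⁻¹² × 7.52×10⁻³ / 2.40×10⁻⁴ = 1.55×10⁻⁹ F.

C ≈ 1.55 nF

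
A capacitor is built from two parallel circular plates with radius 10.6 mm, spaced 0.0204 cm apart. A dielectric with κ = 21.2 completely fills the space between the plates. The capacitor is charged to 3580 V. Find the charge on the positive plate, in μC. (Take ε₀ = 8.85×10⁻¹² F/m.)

A = π(10.6 mm)² = 3.53×10⁻⁴ m².
C = κε₀A/d = 21.2 × 8.85×10⁻¹² × 3.53×10⁻⁴ / 2.04×10⁻⁴ = 3.25×10⁻¹⁰ F.
Q = CV = 3.25×10⁻¹⁰ × 3580 = 1.16×10⁻⁶ C.

Q ≈ 1.16 μC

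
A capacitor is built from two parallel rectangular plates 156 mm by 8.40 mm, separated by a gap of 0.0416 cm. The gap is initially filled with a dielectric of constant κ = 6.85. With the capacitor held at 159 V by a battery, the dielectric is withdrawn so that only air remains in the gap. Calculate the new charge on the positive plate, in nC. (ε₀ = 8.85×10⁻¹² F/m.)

A = 156 × 8.40 mm² = 1.31×10⁻³ m².
Initially C₁ = κε₀A/d = 6.85 × 8.85×10⁻¹² × 1.31×10⁻³ / 4.16×10⁻⁴ = 1.91×10⁻¹⁰ F.
Q₁ = 3.04×10⁻⁸ C.
Battery connected ⇒ V is held fixed. C₂ = 0.146 C₁ and Q = CV, so Q₂/Q₁ = C₂/C₁ = 0.146.
Q₂ = 0.146 × 3.04×10⁻⁸ = 4.43×10⁻⁹ C.

4.43 nC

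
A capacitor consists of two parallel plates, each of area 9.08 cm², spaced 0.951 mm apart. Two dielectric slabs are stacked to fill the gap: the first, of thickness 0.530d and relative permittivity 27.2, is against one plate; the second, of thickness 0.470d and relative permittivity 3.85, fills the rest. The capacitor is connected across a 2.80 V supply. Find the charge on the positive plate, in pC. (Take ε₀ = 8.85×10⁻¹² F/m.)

A = 9.08 cm² = 9.08×10⁻⁴ m².
Stacked slabs ⇒ two capacitors in series, each with the full plate area.
C₁ = κ₁ε₀A/d₁ = 27.2 × 8.85×10⁻¹² × 9.08×10⁻⁴ / 5.04×10⁻⁴ = 4.34×10⁻¹⁰ F.
C₂ = κ₂ε₀A/d₂ = 3.85 × 8.85×10⁻¹² × 9.08×10⁻⁴ / 4.47×10⁻⁴ = 6.92×10⁻¹¹ F.
C = (1/C₁ + 1/C₂)⁻¹ = 5.97×10⁻¹¹ F.
Q = CV = 5.97×10⁻¹¹ × 2.80 = 1.67×10⁻¹⁰ C.

Q ≈ 167 pC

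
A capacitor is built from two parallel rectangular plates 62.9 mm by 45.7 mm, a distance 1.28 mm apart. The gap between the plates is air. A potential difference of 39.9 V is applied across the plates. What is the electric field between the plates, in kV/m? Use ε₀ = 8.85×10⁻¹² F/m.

E = V/d = 39.9 / 1.28×10⁻³ = 3.12×10⁴ V/m.

E ≈ 31.2 kV/m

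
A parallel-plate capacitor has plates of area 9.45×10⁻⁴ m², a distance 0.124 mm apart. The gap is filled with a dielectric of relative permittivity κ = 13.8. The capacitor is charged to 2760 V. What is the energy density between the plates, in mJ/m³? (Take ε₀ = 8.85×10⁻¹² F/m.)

E = V/d = 2760 / 1.24×10⁻⁴ = 2.23×10⁷ V/m.
u = ½κε₀E² = ½ × 13.8 × 8.85×10⁻¹² × (2.23×10⁷)² = 3.03×10⁴ J/m³.

u ≈ 3.03×10⁷ mJ/m³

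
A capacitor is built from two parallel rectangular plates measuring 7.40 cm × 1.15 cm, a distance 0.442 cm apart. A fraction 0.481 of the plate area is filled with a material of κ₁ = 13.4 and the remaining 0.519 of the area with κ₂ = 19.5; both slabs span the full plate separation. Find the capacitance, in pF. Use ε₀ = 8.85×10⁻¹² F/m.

C ≈ 28.2 pF

A = 7.40 × 1.15 cm² = 8.51×10⁻⁴ m².
Side-by-side slabs ⇒ two capacitors in parallel, each spanning the full gap.
C₁ = κ₁ε₀A₁/d = 13.4 × 8.85×10⁻¹² × 4.09×10⁻⁴ / 4.42×10⁻³ = 1.10×10⁻¹¹ F.
C₂ = κ₂ε₀A₂/d = 19.5 × 8.85×10⁻¹² × 4.42×10⁻⁴ / 4.42×10⁻³ = 1.72×10⁻¹¹ F.
C = C₁ + C₂ = 2.82×10⁻¹¹ F.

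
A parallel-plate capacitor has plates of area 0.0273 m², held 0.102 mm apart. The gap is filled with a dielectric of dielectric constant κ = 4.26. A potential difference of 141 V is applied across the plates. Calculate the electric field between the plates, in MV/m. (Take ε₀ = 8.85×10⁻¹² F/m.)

E = V/d = 141 / 1.02×10⁻⁴ = 1.38×10⁶ V/m.

1.38 MV/m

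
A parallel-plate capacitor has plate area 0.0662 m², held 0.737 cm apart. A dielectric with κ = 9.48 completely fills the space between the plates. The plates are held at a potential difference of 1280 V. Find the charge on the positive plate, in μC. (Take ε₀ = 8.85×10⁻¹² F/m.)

0.965 μC

C = κε₀A/d = 9.48 × 8.85×10⁻¹² × 6.62×10⁻² / 7.37×10⁻³ = 7.54×10⁻¹⁰ F.
Q = CV = 7.54×10⁻¹⁰ × 1280 = 9.65×10⁻⁷ C.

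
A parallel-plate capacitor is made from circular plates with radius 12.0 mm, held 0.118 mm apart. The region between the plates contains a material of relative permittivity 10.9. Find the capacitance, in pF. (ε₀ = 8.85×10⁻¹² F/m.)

A = π(12.0 mm)² = 4.52×10⁻⁴ m².
C = κε₀A/d = 10.9 × 8.85×10⁻¹² × 4.52×10⁻⁴ / 1.18×10⁻⁴ = 3.70×10⁻¹⁰ F.

C ≈ 370 pF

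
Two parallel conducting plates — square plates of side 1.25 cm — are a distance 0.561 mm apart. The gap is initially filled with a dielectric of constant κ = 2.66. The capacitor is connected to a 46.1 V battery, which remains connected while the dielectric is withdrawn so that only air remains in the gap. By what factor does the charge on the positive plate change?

Battery connected ⇒ V is held fixed.
C₂ = 0.376 C₁ and Q = CV, so Q₂/Q₁ = C₂/C₁ = 0.376.

Q₂/Q₁ ≈ 0.376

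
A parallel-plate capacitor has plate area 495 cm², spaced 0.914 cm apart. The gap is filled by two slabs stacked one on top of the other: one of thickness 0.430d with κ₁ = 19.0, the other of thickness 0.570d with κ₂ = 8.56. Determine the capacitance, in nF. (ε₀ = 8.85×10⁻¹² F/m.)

C ≈ 0.537 nF

A = 495 cm² = 4.95×10⁻² m².
Stacked slabs ⇒ two capacitors in series, each with the full plate area.
C₁ = κ₁ε₀A/d₁ = 19.0 × 8.85×10⁻¹² × 4.95×10⁻² / 3.93×10⁻³ = 2.12×10⁻⁹ F.
C₂ = κ₂ε₀A/d₂ = 8.56 × 8.85×10⁻¹² × 4.95×10⁻² / 5.21×10⁻³ = 7.20×10⁻¹⁰ F.
C = (1/C₁ + 1/C₂)⁻¹ = 5.37×10⁻¹⁰ F.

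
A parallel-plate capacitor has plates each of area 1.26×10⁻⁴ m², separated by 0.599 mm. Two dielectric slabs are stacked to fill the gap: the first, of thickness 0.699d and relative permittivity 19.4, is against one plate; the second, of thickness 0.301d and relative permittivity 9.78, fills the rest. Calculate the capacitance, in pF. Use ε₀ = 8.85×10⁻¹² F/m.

Stacked slabs ⇒ two capacitors in series, each with the full plate area.
C₁ = κ₁ε₀A/d₁ = 19.4 × 8.85×10⁻¹² × 1.26×10⁻⁴ / 4.19×10⁻⁴ = 5.17×10⁻¹¹ F.
C₂ = κ₂ε₀A/d₂ = 9.78 × 8.85×10⁻¹² × 1.26×10⁻⁴ / 1.80×10⁻⁴ = 6.05×10⁻¹¹ F.
C = (1/C₁ + 1/C₂)⁻¹ = 2.79×10⁻¹¹ F.

27.9 pF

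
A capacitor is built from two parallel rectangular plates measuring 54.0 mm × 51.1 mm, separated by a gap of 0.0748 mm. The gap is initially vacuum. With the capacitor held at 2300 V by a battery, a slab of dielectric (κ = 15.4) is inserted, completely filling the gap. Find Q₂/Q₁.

15.4

Battery connected ⇒ V is held fixed.
C₂ = 15.4 C₁ and Q = CV, so Q₂/Q₁ = C₂/C₁ = 15.4.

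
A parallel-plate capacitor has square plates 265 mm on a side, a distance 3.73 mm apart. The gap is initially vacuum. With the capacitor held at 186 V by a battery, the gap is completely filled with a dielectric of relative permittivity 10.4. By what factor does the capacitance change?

10.4

C = κε₀A/d scales with κ, so C₂/C₁ = κ = 10.4.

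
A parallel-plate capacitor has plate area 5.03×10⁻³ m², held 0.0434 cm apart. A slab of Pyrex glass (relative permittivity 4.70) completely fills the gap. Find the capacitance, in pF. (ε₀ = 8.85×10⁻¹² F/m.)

C = κε₀A/d = 4.70 × 8.85×10⁻¹² × 5.03×10⁻³ / 4.34×10⁻⁴ = 4.82×10⁻¹⁰ F.

482 pF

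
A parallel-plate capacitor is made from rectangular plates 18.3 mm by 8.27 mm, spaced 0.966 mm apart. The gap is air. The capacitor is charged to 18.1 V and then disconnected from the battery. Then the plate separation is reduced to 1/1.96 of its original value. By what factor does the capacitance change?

1.96

C = ε₀A/d scales as 1/d, so C₂/C₁ = d₁/d₂ = 1.96.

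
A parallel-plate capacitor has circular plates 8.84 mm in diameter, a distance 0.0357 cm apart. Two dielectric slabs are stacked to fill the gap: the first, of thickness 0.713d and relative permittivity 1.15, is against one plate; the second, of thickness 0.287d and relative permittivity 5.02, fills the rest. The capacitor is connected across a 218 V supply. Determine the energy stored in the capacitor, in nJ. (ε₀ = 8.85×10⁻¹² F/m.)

A = π(8.84/2 mm)² = 6.14×10⁻⁵ m².
Stacked slabs ⇒ two capacitors in series, each with the full plate area.
C₁ = κ₁ε₀A/d₁ = 1.15 × 8.85×10⁻¹² × 6.14×10⁻⁵ / 2.55×10⁻⁴ = 2.45×10⁻¹² F.
C₂ = κ₂ε₀A/d₂ = 5.02 × 8.85×10⁻¹² × 6.14×10⁻⁵ / 1.02×10⁻⁴ = 2.66×10⁻¹¹ F.
C = (1/C₁ + 1/C₂)⁻¹ = 2.25×10⁻¹² F.
U = ½CV² = ½ × 2.25×10⁻¹² × (218)² = 5.34×10⁻⁸ J.

U ≈ 53.4 nJ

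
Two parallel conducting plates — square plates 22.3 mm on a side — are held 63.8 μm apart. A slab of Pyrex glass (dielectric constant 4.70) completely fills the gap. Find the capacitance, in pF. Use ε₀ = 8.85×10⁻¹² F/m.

324 pF

A = (22.3 mm)² = 4.97×10⁻⁴ m².
C = κε₀A/d = 4.70 × 8.85×10⁻¹² × 4.97×10⁻⁴ / 6.38×10⁻⁵ = 3.24×10⁻¹⁰ F.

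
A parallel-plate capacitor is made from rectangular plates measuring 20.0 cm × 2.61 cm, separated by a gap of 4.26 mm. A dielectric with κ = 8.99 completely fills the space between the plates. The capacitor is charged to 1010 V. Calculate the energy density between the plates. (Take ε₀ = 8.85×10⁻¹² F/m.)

E = V/d = 1010 / 4.26×10⁻³ = 2.37×10⁵ V/m.
u = ½κε₀E² = ½ × 8.99 × 8.85×10⁻¹² × (2.37×10⁵)² = 2.24 J/m³.

u ≈ 2.24 J/m³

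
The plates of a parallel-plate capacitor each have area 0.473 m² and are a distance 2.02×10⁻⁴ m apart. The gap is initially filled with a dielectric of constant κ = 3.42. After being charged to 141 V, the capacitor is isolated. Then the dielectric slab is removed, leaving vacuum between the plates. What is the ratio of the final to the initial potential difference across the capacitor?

V₂/V₁ ≈ 3.42

Isolated ⇒ Q is held fixed.
C₂ = 0.292 C₁ and V = Q/C, so V₂/V₁ = C₁/C₂ = 3.42.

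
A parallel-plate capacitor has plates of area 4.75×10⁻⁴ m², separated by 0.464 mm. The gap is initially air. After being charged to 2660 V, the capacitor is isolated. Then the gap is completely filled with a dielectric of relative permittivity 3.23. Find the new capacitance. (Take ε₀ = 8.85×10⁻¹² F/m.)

C ≈ 29.3 pF

Initially C₁ = ε₀A/d = 8.85×10⁻¹² × 4.75×10⁻⁴ / 4.64×10⁻⁴ = 9.06×10⁻¹² F.
C = κε₀A/d scales with κ, so C₂/C₁ = κ = 3.23.
C₂ = 3.23 × 9.06×10⁻¹² = 2.93×10⁻¹¹ F.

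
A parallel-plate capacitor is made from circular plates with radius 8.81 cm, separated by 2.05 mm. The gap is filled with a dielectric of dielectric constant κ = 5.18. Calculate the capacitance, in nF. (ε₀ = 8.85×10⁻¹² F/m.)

C ≈ 0.545 nF

A = π(8.81 cm)² = 2.44×10⁻² m².
C = κε₀A/d = 5.18 × 8.85×10⁻¹² × 2.44×10⁻² / 2.05×10⁻³ = 5.45×10⁻¹⁰ F.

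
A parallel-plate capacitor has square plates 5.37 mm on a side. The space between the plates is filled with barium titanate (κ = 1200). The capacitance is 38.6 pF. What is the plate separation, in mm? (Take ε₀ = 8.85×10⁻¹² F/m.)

d ≈ 7.93 mm

A = (5.37 mm)² = 2.88×10⁻⁵ m².
d = κε₀A/C = 1200 × 8.85×10⁻¹² × 2.88×10⁻⁵ / 3.86×10⁻¹¹ = 7.93×10⁻³ m.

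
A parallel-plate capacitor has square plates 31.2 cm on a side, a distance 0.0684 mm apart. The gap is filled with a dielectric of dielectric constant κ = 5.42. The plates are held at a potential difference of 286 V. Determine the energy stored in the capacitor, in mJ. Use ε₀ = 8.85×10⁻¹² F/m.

A = (31.2 cm)² = 9.73×10⁻² m².
C = κε₀A/d = 5.42 × 8.85×10⁻¹² × 9.73×10⁻² / 6.84×10⁻⁵ = 6.83×10⁻⁸ F.
U = ½CV² = ½ × 6.83×10⁻⁸ × (286)² = 2.79×10⁻³ J.

2.79 mJ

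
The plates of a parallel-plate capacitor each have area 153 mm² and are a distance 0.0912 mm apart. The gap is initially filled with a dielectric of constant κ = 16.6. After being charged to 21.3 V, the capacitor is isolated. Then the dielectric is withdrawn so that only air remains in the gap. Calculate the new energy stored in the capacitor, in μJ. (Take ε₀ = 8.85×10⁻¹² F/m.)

A = 153 mm² = 1.53×10⁻⁴ m².
Initially C₁ = κε₀A/d = 16.6 × 8.85×10⁻¹² × 1.53×10⁻⁴ / 9.12×10⁻⁵ = 2.46×10⁻¹⁰ F.
U₁ = 5.59×10⁻⁸ J.
Isolated ⇒ Q is held fixed. C₂ = 0.0602 C₁ and U = Q²/(2C), so U₂/U₁ = C₁/C₂ = 16.6.
U₂ = 16.6 × 5.59×10⁻⁸ = 9.28×10⁻⁷ J.

0.928 μJ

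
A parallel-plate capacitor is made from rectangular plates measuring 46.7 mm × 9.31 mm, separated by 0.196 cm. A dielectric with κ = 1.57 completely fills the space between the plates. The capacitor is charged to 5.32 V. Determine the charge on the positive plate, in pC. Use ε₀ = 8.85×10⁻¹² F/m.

Q ≈ 16.4 pC

A = 46.7 × 9.31 mm² = 4.35×10⁻⁴ m².
C = κε₀A/d = 1.57 × 8.85×10⁻¹² × 4.35×10⁻⁴ / 1.96×10⁻³ = 3.08×10⁻¹² F.
Q = CV = 3.08×10⁻¹² × 5.32 = 1.64×10⁻¹¹ C.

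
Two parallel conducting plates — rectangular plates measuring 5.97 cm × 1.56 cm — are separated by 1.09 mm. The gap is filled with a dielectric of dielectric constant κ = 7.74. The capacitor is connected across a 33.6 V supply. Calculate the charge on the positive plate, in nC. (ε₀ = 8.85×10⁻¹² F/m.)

A = 5.97 × 1.56 cm² = 9.31×10⁻⁴ m².
C = κε₀A/d = 7.74 × 8.85×10⁻¹² × 9.31×10⁻⁴ / 1.09×10⁻³ = 5.85×10⁻¹¹ F.
Q = CV = 5.85×10⁻¹¹ × 33.6 = 1.97×10⁻⁹ C.

Q ≈ 1.97 nC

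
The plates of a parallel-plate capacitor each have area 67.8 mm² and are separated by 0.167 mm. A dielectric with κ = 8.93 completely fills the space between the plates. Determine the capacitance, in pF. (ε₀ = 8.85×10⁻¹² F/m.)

A = 67.8 mm² = 6.78×10⁻⁵ m².
C = κε₀A/d = 8.93 × 8.85×10⁻¹² × 6.78×10⁻⁵ / 1.67×10⁻⁴ = 3.21×10⁻¹¹ F.

C ≈ 32.1 pF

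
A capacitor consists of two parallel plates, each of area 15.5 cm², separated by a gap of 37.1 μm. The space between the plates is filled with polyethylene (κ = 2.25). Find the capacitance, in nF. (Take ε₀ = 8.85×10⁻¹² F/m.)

A = 15.5 cm² = 1.55×10⁻³ m².
C = κε₀A/d = 2.25 × 8.85×10⁻¹² × 1.55×10⁻³ / 3.71×10⁻⁵ = 8.32×10⁻¹⁰ F.

0.832 nF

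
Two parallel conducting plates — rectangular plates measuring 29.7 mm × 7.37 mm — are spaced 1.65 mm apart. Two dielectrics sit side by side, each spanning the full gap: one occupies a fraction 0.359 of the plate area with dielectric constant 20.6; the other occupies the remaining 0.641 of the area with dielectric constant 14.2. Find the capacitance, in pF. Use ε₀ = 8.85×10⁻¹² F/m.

A = 29.7 × 7.37 mm² = 2.19×10⁻⁴ m².
Side-by-side slabs ⇒ two capacitors in parallel, each spanning the full gap.
C₁ = κ₁ε₀A₁/d = 20.6 × 8.85×10⁻¹² × 7.86×10⁻⁵ / 1.65×10⁻³ = 8.68×10⁻¹² F.
C₂ = κ₂ε₀A₂/d = 14.2 × 8.85×10⁻¹² × 1.40×10⁻⁴ / 1.65×10⁻³ = 1.07×10⁻¹¹ F.
C = C₁ + C₂ = 1.94×10⁻¹¹ F.

C ≈ 19.4 pF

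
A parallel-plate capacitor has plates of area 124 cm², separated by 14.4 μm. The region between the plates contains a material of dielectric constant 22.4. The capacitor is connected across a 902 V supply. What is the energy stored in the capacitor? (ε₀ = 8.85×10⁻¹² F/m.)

A = 124 cm² = 1.24×10⁻² m².
C = κε₀A/d = 22.4 × 8.85×10⁻¹² × 1.24×10⁻² / 1.44×10⁻⁵ = 1.71×10⁻⁷ F.
U = ½CV² = ½ × 1.71×10⁻⁷ × (902)² = 6.94×10⁻² J.

U ≈ 69.4 mJ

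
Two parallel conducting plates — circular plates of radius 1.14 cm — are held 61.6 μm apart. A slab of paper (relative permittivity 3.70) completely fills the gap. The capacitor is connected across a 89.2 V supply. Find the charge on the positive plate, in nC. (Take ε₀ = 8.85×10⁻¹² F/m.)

19.4 nC

A = π(1.14 cm)² = 4.08×10⁻⁴ m².
C = κε₀A/d = 3.70 × 8.85×10⁻¹² × 4.08×10⁻⁴ / 6.16×10⁻⁵ = 2.17×10⁻¹⁰ F.
Q = CV = 2.17×10⁻¹⁰ × 89.2 = 1.94×10⁻⁸ C.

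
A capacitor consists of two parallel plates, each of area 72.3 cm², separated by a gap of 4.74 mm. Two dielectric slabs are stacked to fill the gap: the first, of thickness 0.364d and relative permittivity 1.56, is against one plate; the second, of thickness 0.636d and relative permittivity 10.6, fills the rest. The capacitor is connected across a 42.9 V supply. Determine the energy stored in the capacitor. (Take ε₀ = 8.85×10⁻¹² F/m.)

A = 72.3 cm² = 7.23×10⁻³ m².
Stacked slabs ⇒ two capacitors in series, each with the full plate area.
C₁ = κ₁ε₀A/d₁ = 1.56 × 8.85×10⁻¹² × 7.23×10⁻³ / 1.73×10⁻³ = 5.79×10⁻¹¹ F.
C₂ = κ₂ε₀A/d₂ = 10.6 × 8.85×10⁻¹² × 7.23×10⁻³ / 3.01×10⁻³ = 2.25×10⁻¹⁰ F.
C = (1/C₁ + 1/C₂)⁻¹ = 4.60×10⁻¹¹ F.
U = ½CV² = ½ × 4.60×10⁻¹¹ × (42.9)² = 4.23×10⁻⁸ J.

U ≈ 42.3 nJ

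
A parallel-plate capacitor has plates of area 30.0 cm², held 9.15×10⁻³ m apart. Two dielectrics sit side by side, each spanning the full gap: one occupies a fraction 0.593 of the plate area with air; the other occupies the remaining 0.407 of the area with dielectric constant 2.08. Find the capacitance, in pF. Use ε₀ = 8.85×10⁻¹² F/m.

4.18 pF

A = 30.0 cm² = 3.00×10⁻³ m².
Side-by-side slabs ⇒ two capacitors in parallel, each spanning the full gap.
C₁ = κ₁ε₀A₁/d = 1.00 × 8.85×10⁻¹² × 1.78×10⁻³ / 9.15×10⁻³ = 1.72×10⁻¹² F.
C₂ = κ₂ε₀A₂/d = 2.08 × 8.85×10⁻¹² × 1.22×10⁻³ / 9.15×10⁻³ = 2.46×10⁻¹² F.
C = C₁ + C₂ = 4.18×10⁻¹² F.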